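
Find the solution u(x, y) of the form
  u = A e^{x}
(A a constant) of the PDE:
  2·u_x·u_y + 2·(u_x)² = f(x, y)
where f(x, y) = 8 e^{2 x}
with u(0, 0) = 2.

Substitute the ansatz u = A e^{x} into the left-hand side.
Derivatives of the ansatz:
  u_x = A e^{x}
  u_y = 0
Term by term:
  2·u_x·u_y = 0
  2·(u_x)² = 2 A^{2} e^{2 x}
So the left-hand side equals
  2 A^{2} e^{2 x}
This must equal f(x, y) = 8 e^{2 x} identically.
Matching coefficients of the independent functions:
  [e^{2 x}]:  2 A^{2} = 8
These equations allow (A) = (-2) or (2).
Impose the point condition(s):
  u(0, 0) = 2  ⟹  A = 2
Only A = 2 satisfies everything.
Hence u(x, y) = 2 e^{x}.

Answer: u(x, y) = 2 e^{x}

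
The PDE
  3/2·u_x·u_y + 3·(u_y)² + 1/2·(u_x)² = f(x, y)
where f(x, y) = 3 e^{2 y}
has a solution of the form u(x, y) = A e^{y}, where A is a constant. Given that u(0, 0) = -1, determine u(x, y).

Substitute the ansatz u = A e^{y} into the left-hand side.
Derivatives of the ansatz:
  u_x = 0
  u_y = A e^{y}
Term by term:
  3/2·u_x·u_y = 0
  3·(u_y)² = 3 A^{2} e^{2 y}
  1/2·(u_x)² = 0
So the left-hand side equals
  3 A^{2} e^{2 y}
This must equal f(x, y) = 3 e^{2 y} identically.
Matching coefficients of the independent functions:
  [e^{2 y}]:  3 A^{2} = 3
These equations allow (A) = (-1) or (1).
Impose the point condition(s):
  u(0, 0) = -1  ⟹  A = -1
Only A = -1 satisfies everything.
Hence u(x, y) = - e^{y}.

Answer: u(x, y) = - e^{y}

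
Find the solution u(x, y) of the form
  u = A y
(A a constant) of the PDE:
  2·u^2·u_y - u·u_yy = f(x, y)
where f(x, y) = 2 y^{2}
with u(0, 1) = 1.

Answer: u(x, y) = y

Derivation:
Substitute the ansatz u = A y into the left-hand side.
Derivatives of the ansatz:
  u_y = A
  u_yy = 0
Term by term:
  2·u^2·u_y = 2 A^{3} y^{2}
  -u·u_yy = 0
So the left-hand side equals
  2 A^{3} y^{2}
This must equal f(x, y) = 2 y^{2} identically.
Matching coefficients of the independent functions:
  [y^{2}]:  2 A^{3} = 2
Solving: A = 1.
Check against the point condition:
  u(0, 1) = 1  ⟹  A = 1  ✓
Hence u(x, y) = y.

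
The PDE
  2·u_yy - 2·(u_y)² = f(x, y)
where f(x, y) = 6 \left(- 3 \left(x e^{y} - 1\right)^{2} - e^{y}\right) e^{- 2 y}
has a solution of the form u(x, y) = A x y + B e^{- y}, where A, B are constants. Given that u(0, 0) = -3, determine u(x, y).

Substitute the ansatz u = A x y + B e^{- y} into the left-hand side.
Derivatives of the ansatz:
  u_yy = B e^{- y}
  u_y = A x - B e^{- y}
Term by term:
  2·u_yy = 2 B e^{- y}
  -2·(u_y)² = - 2 A^{2} x^{2} + 4 A B x e^{- y} - 2 B^{2} e^{- 2 y}
So the left-hand side equals
  - 2 A^{2} x^{2} + 4 A B x e^{- y} - 2 B^{2} e^{- 2 y} + 2 B e^{- y}
This must equal f(x, y) identically; expanded, f = - 18 x^{2} + 36 x e^{- y} - 6 e^{- y} - 18 e^{- 2 y}.
Matching coefficients of the independent functions:
  [x^{2}]:  - 2 A^{2} = -18
  [x e^{- y}]:  4 A B = 36
  [e^{- 2 y}]:  - 2 B^{2} = -18
  [e^{- y}]:  2 B = -6
Solving: A = -3, B = -3.
Check against the point condition:
  u(0, 0) = -3  ⟹  B = -3  ✓
Hence u(x, y) = - 3 x y - 3 e^{- y}.

Answer: u(x, y) = - 3 x y - 3 e^{- y}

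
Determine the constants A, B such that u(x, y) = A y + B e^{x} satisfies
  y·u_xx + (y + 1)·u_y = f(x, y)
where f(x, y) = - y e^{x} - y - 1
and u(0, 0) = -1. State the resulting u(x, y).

Substitute the ansatz u = A y + B e^{x} into the left-hand side.
Derivatives of the ansatz:
  u_xx = B e^{x}
  u_y = A
Term by term:
  y·u_xx = B y e^{x}
  (y + 1)·u_y = A y + A
So the left-hand side equals
  A y + A + B y e^{x}
This must equal f(x, y) = - y e^{x} - y - 1 identically.
Matching coefficients of the independent functions:
  [constant term, y]:  A = -1
  [y e^{x}]:  B = -1
Solving: A = -1, B = -1.
Check against the point condition:
  u(0, 0) = -1  ⟹  B = -1  ✓
Hence u(x, y) = - y - e^{x}.

Answer: u(x, y) = - y - e^{x}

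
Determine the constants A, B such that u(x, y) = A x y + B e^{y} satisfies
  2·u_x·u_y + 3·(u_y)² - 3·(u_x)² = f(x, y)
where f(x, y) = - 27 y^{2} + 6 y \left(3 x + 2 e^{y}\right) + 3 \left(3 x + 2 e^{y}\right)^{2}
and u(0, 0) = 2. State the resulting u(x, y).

Substitute the ansatz u = A x y + B e^{y} into the left-hand side.
Derivatives of the ansatz:
  u_x = A y
  u_y = A x + B e^{y}
Term by term:
  2·u_x·u_y = 2 A^{2} x y + 2 A B y e^{y}
  3·(u_y)² = 3 A^{2} x^{2} + 6 A B x e^{y} + 3 B^{2} e^{2 y}
  -3·(u_x)² = - 3 A^{2} y^{2}
So the left-hand side equals
  3 A^{2} x^{2} + 2 A^{2} x y - 3 A^{2} y^{2} + 6 A B x e^{y} + 2 A B y e^{y} + 3 B^{2} e^{2 y}
This must equal f(x, y) identically; expanded, f = 27 x^{2} + 18 x y + 36 x e^{y} - 27 y^{2} + 12 y e^{y} + 12 e^{2 y}.
Matching coefficients of the independent functions:
  [x^{2}]:  3 A^{2} = 27
  [y^{2}]:  - 3 A^{2} = -27
  [x y]:  2 A^{2} = 18
  [x e^{y}]:  6 A B = 36
  [y e^{y}]:  2 A B = 12
  [e^{2 y}]:  3 B^{2} = 12
These equations allow (A, B) = (-3, -2) or (3, 2).
Impose the point condition(s):
  u(0, 0) = 2  ⟹  B = 2
Only A = 3, B = 2 satisfies everything.
Hence u(x, y) = 3 x y + 2 e^{y}.

Answer: u(x, y) = 3 x y + 2 e^{y}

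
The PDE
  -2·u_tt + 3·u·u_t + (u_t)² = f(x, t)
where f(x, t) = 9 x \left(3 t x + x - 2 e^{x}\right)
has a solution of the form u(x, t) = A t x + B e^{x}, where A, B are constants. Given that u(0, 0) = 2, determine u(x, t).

Substitute the ansatz u = A t x + B e^{x} into the left-hand side.
Derivatives of the ansatz:
  u_tt = 0
  u_t = A x
Term by term:
  -2·u_tt = 0
  3·u·u_t = 3 A^{2} t x^{2} + 3 A B x e^{x}
  (u_t)² = A^{2} x^{2}
So the left-hand side equals
  3 A^{2} t x^{2} + A^{2} x^{2} + 3 A B x e^{x}
This must equal f(x, t) identically; expanded, f = 27 t x^{2} + 9 x^{2} - 18 x e^{x}.
Matching coefficients of the independent functions:
  [x^{2}]:  A^{2} = 9
  [t x^{2}]:  3 A^{2} = 27
  [x e^{x}]:  3 A B = -18
These equations allow (A, B) = (-3, 2) or (3, -2).
Impose the point condition(s):
  u(0, 0) = 2  ⟹  B = 2
Only A = -3, B = 2 satisfies everything.
Hence u(x, t) = - 3 t x + 2 e^{x}.

Answer: u(x, t) = - 3 t x + 2 e^{x}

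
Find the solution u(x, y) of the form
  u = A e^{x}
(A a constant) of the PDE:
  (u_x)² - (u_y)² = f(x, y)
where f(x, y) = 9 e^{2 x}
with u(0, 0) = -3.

Answer: u(x, y) = - 3 e^{x}

Derivation:
Substitute the ansatz u = A e^{x} into the left-hand side.
Derivatives of the ansatz:
  u_x = A e^{x}
  u_y = 0
Term by term:
  (u_x)² = A^{2} e^{2 x}
  -(u_y)² = 0
So the left-hand side equals
  A^{2} e^{2 x}
This must equal f(x, y) = 9 e^{2 x} identically.
Matching coefficients of the independent functions:
  [e^{2 x}]:  A^{2} = 9
These equations allow (A) = (-3) or (3).
Impose the point condition(s):
  u(0, 0) = -3  ⟹  A = -3
Only A = -3 satisfies everything.
Hence u(x, y) = - 3 e^{x}.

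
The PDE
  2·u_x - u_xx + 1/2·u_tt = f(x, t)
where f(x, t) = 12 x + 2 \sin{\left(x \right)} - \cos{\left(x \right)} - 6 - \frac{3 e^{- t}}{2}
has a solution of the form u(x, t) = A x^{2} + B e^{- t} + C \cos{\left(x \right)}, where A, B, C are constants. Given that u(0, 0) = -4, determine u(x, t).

Substitute the ansatz u = A x^{2} + B e^{- t} + C \cos{\left(x \right)} into the left-hand side.
Derivatives of the ansatz:
  u_x = 2 A x - C \sin{\left(x \right)}
  u_xx = 2 A - C \cos{\left(x \right)}
  u_tt = B e^{- t}
Term by term:
  2·u_x = 4 A x - 2 C \sin{\left(x \right)}
  -u_xx = - 2 A + C \cos{\left(x \right)}
  1/2·u_tt = \frac{B e^{- t}}{2}
So the left-hand side equals
  4 A x - 2 A + \frac{B e^{- t}}{2} - 2 C \sin{\left(x \right)} + C \cos{\left(x \right)}
This must equal f(x, t) = 12 x + 2 \sin{\left(x \right)} - \cos{\left(x \right)} - 6 - \frac{3 e^{- t}}{2} identically.
Matching coefficients of the independent functions:
  [constant term]:  - 2 A = -6
  [x]:  4 A = 12
  [e^{- t}]:  \frac{B}{2} = - \frac{3}{2}
  [\sin{\left(x \right)}]:  - 2 C = 2
  [\cos{\left(x \right)}]:  C = -1
Solving: A = 3, B = -3, C = -1.
Check against the point condition:
  u(0, 0) = -4  ⟹  B + C = -4  ✓
Hence u(x, t) = 3 x^{2} - \cos{\left(x \right)} - 3 e^{- t}.

Answer: u(x, t) = 3 x^{2} - \cos{\left(x \right)} - 3 e^{- t}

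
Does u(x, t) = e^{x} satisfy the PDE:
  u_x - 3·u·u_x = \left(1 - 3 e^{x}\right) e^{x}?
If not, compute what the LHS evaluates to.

Evaluate each term of the left-hand side for u = e^{x}.
Derivatives:
  u_x = e^{x}
Terms:
  u_x = e^{x}
  -3·u·u_x = - 3 e^{2 x}
Sum: LHS = \left(1 - 3 e^{x}\right) e^{x}
This is exactly the given right-hand side, so u is a solution.

Answer: Yes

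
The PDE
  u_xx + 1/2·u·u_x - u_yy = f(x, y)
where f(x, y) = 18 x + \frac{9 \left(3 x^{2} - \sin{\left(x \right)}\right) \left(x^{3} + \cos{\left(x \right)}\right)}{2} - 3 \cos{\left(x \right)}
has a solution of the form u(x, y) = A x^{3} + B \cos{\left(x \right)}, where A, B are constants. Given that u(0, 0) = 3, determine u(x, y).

Answer: u(x, y) = 3 x^{3} + 3 \cos{\left(x \right)}

Derivation:
Substitute the ansatz u = A x^{3} + B \cos{\left(x \right)} into the left-hand side.
Derivatives of the ansatz:
  u_xx = 6 A x - B \cos{\left(x \right)}
  u_x = 3 A x^{2} - B \sin{\left(x \right)}
  u_yy = 0
Term by term:
  u_xx = 6 A x - B \cos{\left(x \right)}
  1/2·u·u_x = \frac{3 A^{2} x^{5}}{2} - \frac{A B x^{3} \sin{\left(x \right)}}{2} + \frac{3 A B x^{2} \cos{\left(x \right)}}{2} - \frac{B^{2} \sin{\left(x \right)} \cos{\left(x \right)}}{2}
  -u_yy = 0
So the left-hand side equals
  \frac{3 A^{2} x^{5}}{2} - \frac{A B x^{3} \sin{\left(x \right)}}{2} + \frac{3 A B x^{2} \cos{\left(x \right)}}{2} + 6 A x - \frac{B^{2} \sin{\left(x \right)} \cos{\left(x \right)}}{2} - B \cos{\left(x \right)}
This must equal f(x, y) identically; expanded, f = \frac{27 x^{5}}{2} - \frac{9 x^{3} \sin{\left(x \right)}}{2} + \frac{27 x^{2} \cos{\left(x \right)}}{2} + 18 x - \frac{9 \sin{\left(x \right)} \cos{\left(x \right)}}{2} - 3 \cos{\left(x \right)}.
Matching coefficients of the independent functions:
  [x]:  6 A = 18
  [x^{5}]:  \frac{3 A^{2}}{2} = \frac{27}{2}
  [x^{2} \cos{\left(x \right)}]:  \frac{3 A B}{2} = \frac{27}{2}
  [x^{3} \sin{\left(x \right)}]:  - \frac{A B}{2} = - \frac{9}{2}
  [\sin{\left(x \right)} \cos{\left(x \right)}]:  - \frac{B^{2}}{2} = - \frac{9}{2}
  [\cos{\left(x \right)}]:  - B = -3
Solving: A = 3, B = 3.
Check against the point condition:
  u(0, 0) = 3  ⟹  B = 3  ✓
Hence u(x, y) = 3 x^{3} + 3 \cos{\left(x \right)}.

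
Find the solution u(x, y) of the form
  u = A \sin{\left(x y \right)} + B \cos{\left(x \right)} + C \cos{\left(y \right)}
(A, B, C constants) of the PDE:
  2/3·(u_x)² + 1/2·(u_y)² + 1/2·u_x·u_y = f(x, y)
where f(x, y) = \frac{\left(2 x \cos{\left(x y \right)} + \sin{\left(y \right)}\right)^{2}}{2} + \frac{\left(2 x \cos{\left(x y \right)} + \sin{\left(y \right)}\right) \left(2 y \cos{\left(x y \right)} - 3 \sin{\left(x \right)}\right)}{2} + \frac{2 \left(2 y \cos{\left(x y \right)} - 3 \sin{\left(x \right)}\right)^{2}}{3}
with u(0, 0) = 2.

Answer: u(x, y) = 2 \sin{\left(x y \right)} + 3 \cos{\left(x \right)} - \cos{\left(y \right)}

Derivation:
Substitute the ansatz u = A \sin{\left(x y \right)} + B \cos{\left(x \right)} + C \cos{\left(y \right)} into the left-hand side.
Derivatives of the ansatz:
  u_x = A y \cos{\left(x y \right)} - B \sin{\left(x \right)}
  u_y = A x \cos{\left(x y \right)} - C \sin{\left(y \right)}
Term by term:
  2/3·(u_x)² = \frac{2 A^{2} y^{2} \cos^{2}{\left(x y \right)}}{3} - \frac{4 A B y \sin{\left(x \right)} \cos{\left(x y \right)}}{3} + \frac{2 B^{2} \sin^{2}{\left(x \right)}}{3}
  1/2·(u_y)² = \frac{A^{2} x^{2} \cos^{2}{\left(x y \right)}}{2} - A C x \sin{\left(y \right)} \cos{\left(x y \right)} + \frac{C^{2} \sin^{2}{\left(y \right)}}{2}
  1/2·u_x·u_y = \frac{A^{2} x y \cos^{2}{\left(x y \right)}}{2} - \frac{A B x \sin{\left(x \right)} \cos{\left(x y \right)}}{2} - \frac{A C y \sin{\left(y \right)} \cos{\left(x y \right)}}{2} + \frac{B C \sin{\left(x \right)} \sin{\left(y \right)}}{2}
So the left-hand side equals
  \frac{A^{2} x^{2} \cos^{2}{\left(x y \right)}}{2} + \frac{A^{2} x y \cos^{2}{\left(x y \right)}}{2} + \frac{2 A^{2} y^{2} \cos^{2}{\left(x y \right)}}{3} - \frac{A B x \sin{\left(x \right)} \cos{\left(x y \right)}}{2} - \frac{4 A B y \sin{\left(x \right)} \cos{\left(x y \right)}}{3} - A C x \sin{\left(y \right)} \cos{\left(x y \right)} - \frac{A C y \sin{\left(y \right)} \cos{\left(x y \right)}}{2} + \frac{2 B^{2} \sin^{2}{\left(x \right)}}{3} + \frac{B C \sin{\left(x \right)} \sin{\left(y \right)}}{2} + \frac{C^{2} \sin^{2}{\left(y \right)}}{2}
This must equal f(x, y) identically; expanded, f = 2 x^{2} \cos^{2}{\left(x y \right)} + 2 x y \cos^{2}{\left(x y \right)} - 3 x \sin{\left(x \right)} \cos{\left(x y \right)} + 2 x \sin{\left(y \right)} \cos{\left(x y \right)} + \frac{8 y^{2} \cos^{2}{\left(x y \right)}}{3} - 8 y \sin{\left(x \right)} \cos{\left(x y \right)} + y \sin{\left(y \right)} \cos{\left(x y \right)} + 6 \sin^{2}{\left(x \right)} - \frac{3 \sin{\left(x \right)} \sin{\left(y \right)}}{2} + \frac{\sin^{2}{\left(y \right)}}{2}.
Matching coefficients of the independent functions:
  [x^{2} \cos^{2}{\left(x y \right)}, x y \cos^{2}{\left(x y \right)}]:  \frac{A^{2}}{2} = 2
  [y^{2} \cos^{2}{\left(x y \right)}]:  \frac{2 A^{2}}{3} = \frac{8}{3}
  [\sin{\left(x \right)} \sin{\left(y \right)}]:  \frac{B C}{2} = - \frac{3}{2}
  [x \sin{\left(x \right)} \cos{\left(x y \right)}]:  - \frac{A B}{2} = -3
  [x \sin{\left(y \right)} \cos{\left(x y \right)}]:  - A C = 2
  [y \sin{\left(x \right)} \cos{\left(x y \right)}]:  - \frac{4 A B}{3} = -8
  [y \sin{\left(y \right)} \cos{\left(x y \right)}]:  - \frac{A C}{2} = 1
  [\sin^{2}{\left(x \right)}]:  \frac{2 B^{2}}{3} = 6
  [\sin^{2}{\left(y \right)}]:  \frac{C^{2}}{2} = \frac{1}{2}
These equations allow (A, B, C) = (-2, -3, 1) or (2, 3, -1).
Impose the point condition(s):
  u(0, 0) = 2  ⟹  B + C = 2
Only A = 2, B = 3, C = -1 satisfies everything.
Hence u(x, y) = 2 \sin{\left(x y \right)} + 3 \cos{\left(x \right)} - \cos{\left(y \right)}.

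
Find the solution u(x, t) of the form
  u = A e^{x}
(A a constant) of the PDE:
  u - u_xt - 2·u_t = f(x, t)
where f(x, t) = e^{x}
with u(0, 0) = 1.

Answer: u(x, t) = e^{x}

Derivation:
Substitute the ansatz u = A e^{x} into the left-hand side.
Derivatives of the ansatz:
  u_xt = 0
  u_t = 0
Term by term:
  u = A e^{x}
  -u_xt = 0
  -2·u_t = 0
So the left-hand side equals
  A e^{x}
This must equal f(x, t) = e^{x} identically.
Matching coefficients of the independent functions:
  [e^{x}]:  A = 1
Solving: A = 1.
Check against the point condition:
  u(0, 0) = 1  ⟹  A = 1  ✓
Hence u(x, t) = e^{x}.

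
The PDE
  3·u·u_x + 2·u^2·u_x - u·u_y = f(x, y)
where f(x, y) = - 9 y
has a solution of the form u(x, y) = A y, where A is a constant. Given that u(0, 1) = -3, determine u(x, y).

Substitute the ansatz u = A y into the left-hand side.
Derivatives of the ansatz:
  u_x = 0
  u_y = A
Term by term:
  3·u·u_x = 0
  2·u^2·u_x = 0
  -u·u_y = - A^{2} y
So the left-hand side equals
  - A^{2} y
This must equal f(x, y) = - 9 y identically.
Matching coefficients of the independent functions:
  [y]:  - A^{2} = -9
These equations allow (A) = (-3) or (3).
Impose the point condition(s):
  u(0, 1) = -3  ⟹  A = -3
Only A = -3 satisfies everything.
Hence u(x, y) = - 3 y.

Answer: u(x, y) = - 3 y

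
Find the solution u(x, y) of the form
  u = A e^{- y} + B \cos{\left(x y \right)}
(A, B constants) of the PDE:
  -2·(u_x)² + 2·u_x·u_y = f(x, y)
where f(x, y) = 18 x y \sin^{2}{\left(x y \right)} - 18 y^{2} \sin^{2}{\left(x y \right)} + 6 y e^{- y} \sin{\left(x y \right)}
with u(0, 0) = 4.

Answer: u(x, y) = 3 \cos{\left(x y \right)} + e^{- y}

Derivation:
Substitute the ansatz u = A e^{- y} + B \cos{\left(x y \right)} into the left-hand side.
Derivatives of the ansatz:
  u_x = - B y \sin{\left(x y \right)}
  u_y = - A e^{- y} - B x \sin{\left(x y \right)}
Term by term:
  -2·(u_x)² = - 2 B^{2} y^{2} \sin^{2}{\left(x y \right)}
  2·u_x·u_y = 2 A B y e^{- y} \sin{\left(x y \right)} + 2 B^{2} x y \sin^{2}{\left(x y \right)}
So the left-hand side equals
  2 A B y e^{- y} \sin{\left(x y \right)} + 2 B^{2} x y \sin^{2}{\left(x y \right)} - 2 B^{2} y^{2} \sin^{2}{\left(x y \right)}
This must equal f(x, y) = 18 x y \sin^{2}{\left(x y \right)} - 18 y^{2} \sin^{2}{\left(x y \right)} + 6 y e^{- y} \sin{\left(x y \right)} identically.
Matching coefficients of the independent functions:
  [y^{2} \sin^{2}{\left(x y \right)}]:  - 2 B^{2} = -18
  [x y \sin^{2}{\left(x y \right)}]:  2 B^{2} = 18
  [y e^{- y} \sin{\left(x y \right)}]:  2 A B = 6
These equations allow (A, B) = (-1, -3) or (1, 3).
Impose the point condition(s):
  u(0, 0) = 4  ⟹  A + B = 4
Only A = 1, B = 3 satisfies everything.
Hence u(x, y) = 3 \cos{\left(x y \right)} + e^{- y}.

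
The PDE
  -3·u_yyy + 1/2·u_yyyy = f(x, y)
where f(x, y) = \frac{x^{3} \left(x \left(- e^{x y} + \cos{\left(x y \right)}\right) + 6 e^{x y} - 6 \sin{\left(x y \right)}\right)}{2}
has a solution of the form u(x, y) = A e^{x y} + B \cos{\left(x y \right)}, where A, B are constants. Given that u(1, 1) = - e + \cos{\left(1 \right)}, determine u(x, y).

Answer: u(x, y) = - e^{x y} + \cos{\left(x y \right)}

Derivation:
Substitute the ansatz u = A e^{x y} + B \cos{\left(x y \right)} into the left-hand side.
Derivatives of the ansatz:
  u_yyy = A x^{3} e^{x y} + B x^{3} \sin{\left(x y \right)}
  u_yyyy = A x^{4} e^{x y} + B x^{4} \cos{\left(x y \right)}
Term by term:
  -3·u_yyy = - 3 A x^{3} e^{x y} - 3 B x^{3} \sin{\left(x y \right)}
  1/2·u_yyyy = \frac{A x^{4} e^{x y}}{2} + \frac{B x^{4} \cos{\left(x y \right)}}{2}
So the left-hand side equals
  \frac{A x^{4} e^{x y}}{2} - 3 A x^{3} e^{x y} + \frac{B x^{4} \cos{\left(x y \right)}}{2} - 3 B x^{3} \sin{\left(x y \right)}
This must equal f(x, y) identically; expanded, f = - \frac{x^{4} e^{x y}}{2} + \frac{x^{4} \cos{\left(x y \right)}}{2} + 3 x^{3} e^{x y} - 3 x^{3} \sin{\left(x y \right)}.
Matching coefficients of the independent functions:
  [x^{3} e^{x y}]:  - 3 A = 3
  [x^{3} \sin{\left(x y \right)}]:  - 3 B = -3
  [x^{4} e^{x y}]:  \frac{A}{2} = - \frac{1}{2}
  [x^{4} \cos{\left(x y \right)}]:  \frac{B}{2} = \frac{1}{2}
Solving: A = -1, B = 1.
Check against the point condition:
  u(1, 1) = - e + \cos{\left(1 \right)}  ⟹  e A + B \cos{\left(1 \right)} = - e + \cos{\left(1 \right)}  ✓
Hence u(x, y) = - e^{x y} + \cos{\left(x y \right)}.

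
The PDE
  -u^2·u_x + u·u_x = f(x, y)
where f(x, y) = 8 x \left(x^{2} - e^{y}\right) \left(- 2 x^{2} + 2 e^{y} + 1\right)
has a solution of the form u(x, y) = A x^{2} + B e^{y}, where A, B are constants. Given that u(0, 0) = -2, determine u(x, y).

Substitute the ansatz u = A x^{2} + B e^{y} into the left-hand side.
Derivatives of the ansatz:
  u_x = 2 A x
Term by term:
  -u^2·u_x = - 2 A^{3} x^{5} - 4 A^{2} B x^{3} e^{y} - 2 A B^{2} x e^{2 y}
  u·u_x = 2 A^{2} x^{3} + 2 A B x e^{y}
So the left-hand side equals
  - 2 A^{3} x^{5} - 4 A^{2} B x^{3} e^{y} + 2 A^{2} x^{3} - 2 A B^{2} x e^{2 y} + 2 A B x e^{y}
This must equal f(x, y) identically; expanded, f = - 16 x^{5} + 32 x^{3} e^{y} + 8 x^{3} - 16 x e^{2 y} - 8 x e^{y}.
Matching coefficients of the independent functions:
  [x^{3}]:  2 A^{2} = 8
  [x^{5}]:  - 2 A^{3} = -16
  [x e^{y}]:  2 A B = -8
  [x e^{2 y}]:  - 2 A B^{2} = -16
  [x^{3} e^{y}]:  - 4 A^{2} B = 32
Solving: A = 2, B = -2.
Check against the point condition:
  u(0, 0) = -2  ⟹  B = -2  ✓
Hence u(x, y) = 2 x^{2} - 2 e^{y}.

Answer: u(x, y) = 2 x^{2} - 2 e^{y}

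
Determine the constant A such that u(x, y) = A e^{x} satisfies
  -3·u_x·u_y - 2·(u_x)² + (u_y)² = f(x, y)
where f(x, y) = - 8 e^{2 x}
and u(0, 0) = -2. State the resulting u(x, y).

Substitute the ansatz u = A e^{x} into the left-hand side.
Derivatives of the ansatz:
  u_x = A e^{x}
  u_y = 0
Term by term:
  -3·u_x·u_y = 0
  -2·(u_x)² = - 2 A^{2} e^{2 x}
  (u_y)² = 0
So the left-hand side equals
  - 2 A^{2} e^{2 x}
This must equal f(x, y) = - 8 e^{2 x} identically.
Matching coefficients of the independent functions:
  [e^{2 x}]:  - 2 A^{2} = -8
These equations allow (A) = (-2) or (2).
Impose the point condition(s):
  u(0, 0) = -2  ⟹  A = -2
Only A = -2 satisfies everything.
Hence u(x, y) = - 2 e^{x}.

Answer: u(x, y) = - 2 e^{x}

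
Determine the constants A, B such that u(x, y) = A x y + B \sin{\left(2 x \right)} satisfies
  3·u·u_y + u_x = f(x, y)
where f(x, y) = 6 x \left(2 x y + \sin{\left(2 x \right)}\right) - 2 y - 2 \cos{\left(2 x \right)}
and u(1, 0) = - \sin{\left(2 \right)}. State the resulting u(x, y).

Substitute the ansatz u = A x y + B \sin{\left(2 x \right)} into the left-hand side.
Derivatives of the ansatz:
  u_y = A x
  u_x = A y + 2 B \cos{\left(2 x \right)}
Term by term:
  3·u·u_y = 3 A^{2} x^{2} y + 3 A B x \sin{\left(2 x \right)}
  u_x = A y + 2 B \cos{\left(2 x \right)}
So the left-hand side equals
  3 A^{2} x^{2} y + 3 A B x \sin{\left(2 x \right)} + A y + 2 B \cos{\left(2 x \right)}
This must equal f(x, y) identically; expanded, f = 12 x^{2} y + 6 x \sin{\left(2 x \right)} - 2 y - 2 \cos{\left(2 x \right)}.
Matching coefficients of the independent functions:
  [y]:  A = -2
  [x \sin{\left(2 x \right)}]:  3 A B = 6
  [x^{2} y]:  3 A^{2} = 12
  [\cos{\left(2 x \right)}]:  2 B = -2
Solving: A = -2, B = -1.
Check against the point condition:
  u(1, 0) = - \sin{\left(2 \right)}  ⟹  B \sin{\left(2 \right)} = - \sin{\left(2 \right)}  ✓
Hence u(x, y) = - 2 x y - \sin{\left(2 x \right)}.

Answer: u(x, y) = - 2 x y - \sin{\left(2 x \right)}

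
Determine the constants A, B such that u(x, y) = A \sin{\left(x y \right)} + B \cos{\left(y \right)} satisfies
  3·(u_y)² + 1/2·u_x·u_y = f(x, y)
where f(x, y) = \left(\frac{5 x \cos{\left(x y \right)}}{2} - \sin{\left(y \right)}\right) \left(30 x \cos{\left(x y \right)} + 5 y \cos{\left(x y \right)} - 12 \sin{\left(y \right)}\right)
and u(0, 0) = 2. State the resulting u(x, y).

Answer: u(x, y) = 5 \sin{\left(x y \right)} + 2 \cos{\left(y \right)}

Derivation:
Substitute the ansatz u = A \sin{\left(x y \right)} + B \cos{\left(y \right)} into the left-hand side.
Derivatives of the ansatz:
  u_y = A x \cos{\left(x y \right)} - B \sin{\left(y \right)}
  u_x = A y \cos{\left(x y \right)}
Term by term:
  3·(u_y)² = 3 A^{2} x^{2} \cos^{2}{\left(x y \right)} - 6 A B x \sin{\left(y \right)} \cos{\left(x y \right)} + 3 B^{2} \sin^{2}{\left(y \right)}
  1/2·u_x·u_y = \frac{A^{2} x y \cos^{2}{\left(x y \right)}}{2} - \frac{A B y \sin{\left(y \right)} \cos{\left(x y \right)}}{2}
So the left-hand side equals
  3 A^{2} x^{2} \cos^{2}{\left(x y \right)} + \frac{A^{2} x y \cos^{2}{\left(x y \right)}}{2} - 6 A B x \sin{\left(y \right)} \cos{\left(x y \right)} - \frac{A B y \sin{\left(y \right)} \cos{\left(x y \right)}}{2} + 3 B^{2} \sin^{2}{\left(y \right)}
This must equal f(x, y) identically; expanded, f = 75 x^{2} \cos^{2}{\left(x y \right)} + \frac{25 x y \cos^{2}{\left(x y \right)}}{2} - 60 x \sin{\left(y \right)} \cos{\left(x y \right)} - 5 y \sin{\left(y \right)} \cos{\left(x y \right)} + 12 \sin^{2}{\left(y \right)}.
Matching coefficients of the independent functions:
  [x^{2} \cos^{2}{\left(x y \right)}]:  3 A^{2} = 75
  [x y \cos^{2}{\left(x y \right)}]:  \frac{A^{2}}{2} = \frac{25}{2}
  [x \sin{\left(y \right)} \cos{\left(x y \right)}]:  - 6 A B = -60
  [y \sin{\left(y \right)} \cos{\left(x y \right)}]:  - \frac{A B}{2} = -5
  [\sin^{2}{\left(y \right)}]:  3 B^{2} = 12
These equations allow (A, B) = (-5, -2) or (5, 2).
Impose the point condition(s):
  u(0, 0) = 2  ⟹  B = 2
Only A = 5, B = 2 satisfies everything.
Hence u(x, y) = 5 \sin{\left(x y \right)} + 2 \cos{\left(y \right)}.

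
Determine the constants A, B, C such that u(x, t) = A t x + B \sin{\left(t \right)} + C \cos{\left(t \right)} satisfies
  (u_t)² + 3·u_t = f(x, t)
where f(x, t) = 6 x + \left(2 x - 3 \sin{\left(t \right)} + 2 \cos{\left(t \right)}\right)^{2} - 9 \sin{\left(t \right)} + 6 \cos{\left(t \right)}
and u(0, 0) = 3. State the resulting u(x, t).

Substitute the ansatz u = A t x + B \sin{\left(t \right)} + C \cos{\left(t \right)} into the left-hand side.
Derivatives of the ansatz:
  u_t = A x + B \cos{\left(t \right)} - C \sin{\left(t \right)}
Term by term:
  (u_t)² = A^{2} x^{2} + 2 A B x \cos{\left(t \right)} - 2 A C x \sin{\left(t \right)} + B^{2} \cos^{2}{\left(t \right)} - 2 B C \sin{\left(t \right)} \cos{\left(t \right)} + C^{2} \sin^{2}{\left(t \right)}
  3·u_t = 3 A x + 3 B \cos{\left(t \right)} - 3 C \sin{\left(t \right)}
So the left-hand side equals
  A^{2} x^{2} + 2 A B x \cos{\left(t \right)} - 2 A C x \sin{\left(t \right)} + 3 A x + B^{2} \cos^{2}{\left(t \right)} - 2 B C \sin{\left(t \right)} \cos{\left(t \right)} + 3 B \cos{\left(t \right)} + C^{2} \sin^{2}{\left(t \right)} - 3 C \sin{\left(t \right)}
This must equal f(x, t) identically; expanded, f = 4 x^{2} - 12 x \sin{\left(t \right)} + 8 x \cos{\left(t \right)} + 6 x + 9 \sin^{2}{\left(t \right)} - 12 \sin{\left(t \right)} \cos{\left(t \right)} - 9 \sin{\left(t \right)} + 4 \cos^{2}{\left(t \right)} + 6 \cos{\left(t \right)}.
Matching coefficients of the independent functions:
  [x]:  3 A = 6
  [x^{2}]:  A^{2} = 4
  [x \sin{\left(t \right)}]:  - 2 A C = -12
  [x \cos{\left(t \right)}]:  2 A B = 8
  [\sin{\left(t \right)} \cos{\left(t \right)}]:  - 2 B C = -12
  [\sin{\left(t \right)}]:  - 3 C = -9
  [\sin^{2}{\left(t \right)}]:  C^{2} = 9
  [\cos{\left(t \right)}]:  3 B = 6
  [\cos^{2}{\left(t \right)}]:  B^{2} = 4
Solving: A = 2, B = 2, C = 3.
Check against the point condition:
  u(0, 0) = 3  ⟹  C = 3  ✓
Hence u(x, t) = 2 t x + 2 \sin{\left(t \right)} + 3 \cos{\left(t \right)}.

Answer: u(x, t) = 2 t x + 2 \sin{\left(t \right)} + 3 \cos{\left(t \right)}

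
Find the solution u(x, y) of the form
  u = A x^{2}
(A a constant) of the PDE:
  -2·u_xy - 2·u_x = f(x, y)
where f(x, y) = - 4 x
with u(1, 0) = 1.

Answer: u(x, y) = x^{2}

Derivation:
Substitute the ansatz u = A x^{2} into the left-hand side.
Derivatives of the ansatz:
  u_xy = 0
  u_x = 2 A x
Term by term:
  -2·u_xy = 0
  -2·u_x = - 4 A x
So the left-hand side equals
  - 4 A x
This must equal f(x, y) = - 4 x identically.
Matching coefficients of the independent functions:
  [x]:  - 4 A = -4
Solving: A = 1.
Check against the point condition:
  u(1, 0) = 1  ⟹  A = 1  ✓
Hence u(x, y) = x^{2}.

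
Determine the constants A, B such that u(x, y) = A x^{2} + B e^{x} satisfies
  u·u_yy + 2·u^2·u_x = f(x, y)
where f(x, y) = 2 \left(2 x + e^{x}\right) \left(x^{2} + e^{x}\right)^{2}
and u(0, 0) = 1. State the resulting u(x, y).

Substitute the ansatz u = A x^{2} + B e^{x} into the left-hand side.
Derivatives of the ansatz:
  u_yy = 0
  u_x = 2 A x + B e^{x}
Term by term:
  u·u_yy = 0
  2·u^2·u_x = 4 A^{3} x^{5} + 2 A^{2} B x^{4} e^{x} + 8 A^{2} B x^{3} e^{x} + 4 A B^{2} x^{2} e^{2 x} + 4 A B^{2} x e^{2 x} + 2 B^{3} e^{3 x}
So the left-hand side equals
  4 A^{3} x^{5} + 2 A^{2} B x^{4} e^{x} + 8 A^{2} B x^{3} e^{x} + 4 A B^{2} x^{2} e^{2 x} + 4 A B^{2} x e^{2 x} + 2 B^{3} e^{3 x}
This must equal f(x, y) identically; expanded, f = 4 x^{5} + 2 x^{4} e^{x} + 8 x^{3} e^{x} + 4 x^{2} e^{2 x} + 4 x e^{2 x} + 2 e^{3 x}.
Matching coefficients of the independent functions:
  [x^{5}]:  4 A^{3} = 4
  [x e^{2 x}, x^{2} e^{2 x}]:  4 A B^{2} = 4
  [x^{3} e^{x}]:  8 A^{2} B = 8
  [x^{4} e^{x}]:  2 A^{2} B = 2
  [e^{3 x}]:  2 B^{3} = 2
Solving: A = 1, B = 1.
Check against the point condition:
  u(0, 0) = 1  ⟹  B = 1  ✓
Hence u(x, y) = x^{2} + e^{x}.

Answer: u(x, y) = x^{2} + e^{x}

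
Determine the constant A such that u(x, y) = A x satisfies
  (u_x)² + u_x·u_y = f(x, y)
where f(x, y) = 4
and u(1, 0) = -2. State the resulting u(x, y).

Substitute the ansatz u = A x into the left-hand side.
Derivatives of the ansatz:
  u_x = A
  u_y = 0
Term by term:
  (u_x)² = A^{2}
  u_x·u_y = 0
So the left-hand side equals
  A^{2}
This must equal f(x, y) = 4 identically.
Matching coefficients of the independent functions:
  [constant term]:  A^{2} = 4
These equations allow (A) = (-2) or (2).
Impose the point condition(s):
  u(1, 0) = -2  ⟹  A = -2
Only A = -2 satisfies everything.
Hence u(x, y) = - 2 x.

Answer: u(x, y) = - 2 x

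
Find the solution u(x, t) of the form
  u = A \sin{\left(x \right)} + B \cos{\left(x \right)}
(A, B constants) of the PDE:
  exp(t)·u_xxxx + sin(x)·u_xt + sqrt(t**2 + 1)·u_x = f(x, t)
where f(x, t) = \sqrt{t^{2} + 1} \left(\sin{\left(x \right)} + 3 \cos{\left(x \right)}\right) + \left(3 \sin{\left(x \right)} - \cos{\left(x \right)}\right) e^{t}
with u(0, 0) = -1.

Substitute the ansatz u = A \sin{\left(x \right)} + B \cos{\left(x \right)} into the left-hand side.
Derivatives of the ansatz:
  u_xxxx = A \sin{\left(x \right)} + B \cos{\left(x \right)}
  u_xt = 0
  u_x = A \cos{\left(x \right)} - B \sin{\left(x \right)}
Term by term:
  exp(t)·u_xxxx = A e^{t} \sin{\left(x \right)} + B e^{t} \cos{\left(x \right)}
  sin(x)·u_xt = 0
  sqrt(t**2 + 1)·u_x = A \sqrt{t^{2} + 1} \cos{\left(x \right)} - B \sqrt{t^{2} + 1} \sin{\left(x \right)}
So the left-hand side equals
  A \sqrt{t^{2} + 1} \cos{\left(x \right)} + A e^{t} \sin{\left(x \right)} - B \sqrt{t^{2} + 1} \sin{\left(x \right)} + B e^{t} \cos{\left(x \right)}
This must equal f(x, t) identically; expanded, f = \sqrt{t^{2} + 1} \sin{\left(x \right)} + 3 \sqrt{t^{2} + 1} \cos{\left(x \right)} + 3 e^{t} \sin{\left(x \right)} - e^{t} \cos{\left(x \right)}.
Matching coefficients of the independent functions:
  [\sqrt{t^{2} + 1} \sin{\left(x \right)}]:  - B = 1
  [\sqrt{t^{2} + 1} \cos{\left(x \right)}, e^{t} \sin{\left(x \right)}]:  A = 3
  [e^{t} \cos{\left(x \right)}]:  B = -1
Solving: A = 3, B = -1.
Check against the point condition:
  u(0, 0) = -1  ⟹  B = -1  ✓
Hence u(x, t) = 3 \sin{\left(x \right)} - \cos{\left(x \right)}.

Answer: u(x, t) = 3 \sin{\left(x \right)} - \cos{\left(x \right)}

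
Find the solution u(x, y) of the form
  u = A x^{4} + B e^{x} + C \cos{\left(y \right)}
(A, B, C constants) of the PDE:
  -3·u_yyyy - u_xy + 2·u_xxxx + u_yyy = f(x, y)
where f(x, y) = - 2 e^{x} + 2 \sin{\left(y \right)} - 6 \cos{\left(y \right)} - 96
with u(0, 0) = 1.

Answer: u(x, y) = - 2 x^{4} - e^{x} + 2 \cos{\left(y \right)}

Derivation:
Substitute the ansatz u = A x^{4} + B e^{x} + C \cos{\left(y \right)} into the left-hand side.
Derivatives of the ansatz:
  u_yyyy = C \cos{\left(y \right)}
  u_xy = 0
  u_xxxx = 24 A + B e^{x}
  u_yyy = C \sin{\left(y \right)}
Term by term:
  -3·u_yyyy = - 3 C \cos{\left(y \right)}
  -u_xy = 0
  2·u_xxxx = 48 A + 2 B e^{x}
  u_yyy = C \sin{\left(y \right)}
So the left-hand side equals
  48 A + 2 B e^{x} + C \sin{\left(y \right)} - 3 C \cos{\left(y \right)}
This must equal f(x, y) = - 2 e^{x} + 2 \sin{\left(y \right)} - 6 \cos{\left(y \right)} - 96 identically.
Matching coefficients of the independent functions:
  [constant term]:  48 A = -96
  [e^{x}]:  2 B = -2
  [\sin{\left(y \right)}]:  C = 2
  [\cos{\left(y \right)}]:  - 3 C = -6
Solving: A = -2, B = -1, C = 2.
Check against the point condition:
  u(0, 0) = 1  ⟹  B + C = 1  ✓
Hence u(x, y) = - 2 x^{4} - e^{x} + 2 \cos{\left(y \right)}.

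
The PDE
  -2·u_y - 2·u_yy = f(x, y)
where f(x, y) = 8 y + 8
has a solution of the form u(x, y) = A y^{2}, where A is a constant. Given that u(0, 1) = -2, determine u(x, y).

Substitute the ansatz u = A y^{2} into the left-hand side.
Derivatives of the ansatz:
  u_y = 2 A y
  u_yy = 2 A
Term by term:
  -2·u_y = - 4 A y
  -2·u_yy = - 4 A
So the left-hand side equals
  - 4 A y - 4 A
This must equal f(x, y) = 8 y + 8 identically.
Matching coefficients of the independent functions:
  [constant term, y]:  - 4 A = 8
Solving: A = -2.
Check against the point condition:
  u(0, 1) = -2  ⟹  A = -2  ✓
Hence u(x, y) = - 2 y^{2}.

Answer: u(x, y) = - 2 y^{2}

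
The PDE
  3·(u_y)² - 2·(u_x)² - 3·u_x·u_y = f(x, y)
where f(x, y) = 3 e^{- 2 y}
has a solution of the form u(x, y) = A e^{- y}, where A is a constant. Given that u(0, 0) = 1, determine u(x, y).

Substitute the ansatz u = A e^{- y} into the left-hand side.
Derivatives of the ansatz:
  u_y = - A e^{- y}
  u_x = 0
Term by term:
  3·(u_y)² = 3 A^{2} e^{- 2 y}
  -2·(u_x)² = 0
  -3·u_x·u_y = 0
So the left-hand side equals
  3 A^{2} e^{- 2 y}
This must equal f(x, y) = 3 e^{- 2 y} identically.
Matching coefficients of the independent functions:
  [e^{- 2 y}]:  3 A^{2} = 3
These equations allow (A) = (-1) or (1).
Impose the point condition(s):
  u(0, 0) = 1  ⟹  A = 1
Only A = 1 satisfies everything.
Hence u(x, y) = e^{- y}.

Answer: u(x, y) = e^{- y}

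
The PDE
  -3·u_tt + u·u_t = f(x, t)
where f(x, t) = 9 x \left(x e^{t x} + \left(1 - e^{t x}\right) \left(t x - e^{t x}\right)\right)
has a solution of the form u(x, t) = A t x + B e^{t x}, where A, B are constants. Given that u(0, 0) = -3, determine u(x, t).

Substitute the ansatz u = A t x + B e^{t x} into the left-hand side.
Derivatives of the ansatz:
  u_tt = B x^{2} e^{t x}
  u_t = A x + B x e^{t x}
Term by term:
  -3·u_tt = - 3 B x^{2} e^{t x}
  u·u_t = A^{2} t x^{2} + A B t x^{2} e^{t x} + A B x e^{t x} + B^{2} x e^{2 t x}
So the left-hand side equals
  A^{2} t x^{2} + A B t x^{2} e^{t x} + A B x e^{t x} + B^{2} x e^{2 t x} - 3 B x^{2} e^{t x}
This must equal f(x, t) identically; expanded, f = - 9 t x^{2} e^{t x} + 9 t x^{2} + 9 x^{2} e^{t x} + 9 x e^{2 t x} - 9 x e^{t x}.
Matching coefficients of the independent functions:
  [t x^{2}]:  A^{2} = 9
  [x e^{t x}, t x^{2} e^{t x}]:  A B = -9
  [x e^{2 t x}]:  B^{2} = 9
  [x^{2} e^{t x}]:  - 3 B = 9
Solving: A = 3, B = -3.
Check against the point condition:
  u(0, 0) = -3  ⟹  B = -3  ✓
Hence u(x, t) = 3 t x - 3 e^{t x}.

Answer: u(x, t) = 3 t x - 3 e^{t x}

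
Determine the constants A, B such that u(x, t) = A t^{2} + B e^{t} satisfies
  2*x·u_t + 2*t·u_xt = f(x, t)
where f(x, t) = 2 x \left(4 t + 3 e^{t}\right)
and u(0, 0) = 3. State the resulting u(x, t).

Substitute the ansatz u = A t^{2} + B e^{t} into the left-hand side.
Derivatives of the ansatz:
  u_t = 2 A t + B e^{t}
  u_xt = 0
Term by term:
  2*x·u_t = 4 A t x + 2 B x e^{t}
  2*t·u_xt = 0
So the left-hand side equals
  4 A t x + 2 B x e^{t}
This must equal f(x, t) identically; expanded, f = 8 t x + 6 x e^{t}.
Matching coefficients of the independent functions:
  [t x]:  4 A = 8
  [x e^{t}]:  2 B = 6
Solving: A = 2, B = 3.
Check against the point condition:
  u(0, 0) = 3  ⟹  B = 3  ✓
Hence u(x, t) = 2 t^{2} + 3 e^{t}.

Answer: u(x, t) = 2 t^{2} + 3 e^{t}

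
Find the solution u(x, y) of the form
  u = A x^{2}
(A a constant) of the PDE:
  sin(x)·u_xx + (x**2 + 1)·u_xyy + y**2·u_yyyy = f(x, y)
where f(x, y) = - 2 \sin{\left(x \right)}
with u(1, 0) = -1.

Answer: u(x, y) = - x^{2}

Derivation:
Substitute the ansatz u = A x^{2} into the left-hand side.
Derivatives of the ansatz:
  u_xx = 2 A
  u_xyy = 0
  u_yyyy = 0
Term by term:
  sin(x)·u_xx = 2 A \sin{\left(x \right)}
  (x**2 + 1)·u_xyy = 0
  y**2·u_yyyy = 0
So the left-hand side equals
  2 A \sin{\left(x \right)}
This must equal f(x, y) = - 2 \sin{\left(x \right)} identically.
Matching coefficients of the independent functions:
  [\sin{\left(x \right)}]:  2 A = -2
Solving: A = -1.
Check against the point condition:
  u(1, 0) = -1  ⟹  A = -1  ✓
Hence u(x, y) = - x^{2}.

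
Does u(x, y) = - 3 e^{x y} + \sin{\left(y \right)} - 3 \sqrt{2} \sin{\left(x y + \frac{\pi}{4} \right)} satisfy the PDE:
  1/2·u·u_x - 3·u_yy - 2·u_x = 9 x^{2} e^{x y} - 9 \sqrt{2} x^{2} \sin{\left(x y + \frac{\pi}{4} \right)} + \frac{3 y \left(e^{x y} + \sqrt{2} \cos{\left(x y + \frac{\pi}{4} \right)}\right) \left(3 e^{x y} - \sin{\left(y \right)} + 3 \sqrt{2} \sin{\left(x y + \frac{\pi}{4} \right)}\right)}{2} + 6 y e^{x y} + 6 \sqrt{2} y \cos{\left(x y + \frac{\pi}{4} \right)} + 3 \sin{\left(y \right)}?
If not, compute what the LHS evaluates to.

Evaluate each term of the left-hand side for u = - 3 e^{x y} + \sin{\left(y \right)} - 3 \sqrt{2} \sin{\left(x y + \frac{\pi}{4} \right)}.
Derivatives:
  u_x = - 3 y e^{x y} - 3 \sqrt{2} y \cos{\left(x y + \frac{\pi}{4} \right)}
  u_yy = - 3 x^{2} e^{x y} + 3 \sqrt{2} x^{2} \sin{\left(x y + \frac{\pi}{4} \right)} - \sin{\left(y \right)}
Terms:
  1/2·u·u_x = \frac{3 y \left(e^{x y} + \sqrt{2} \cos{\left(x y + \frac{\pi}{4} \right)}\right) \left(3 e^{x y} - \sin{\left(y \right)} + 3 \sqrt{2} \sin{\left(x y + \frac{\pi}{4} \right)}\right)}{2}
  -3·u_yy = 9 x^{2} e^{x y} - 9 \sqrt{2} x^{2} \sin{\left(x y + \frac{\pi}{4} \right)} + 3 \sin{\left(y \right)}
  -2·u_x = 6 y \left(e^{x y} + \sqrt{2} \cos{\left(x y + \frac{\pi}{4} \right)}\right)
Sum: LHS = 9 x^{2} e^{x y} - 9 \sqrt{2} x^{2} \sin{\left(x y + \frac{\pi}{4} \right)} + \frac{3 y \left(e^{x y} + \sqrt{2} \cos{\left(x y + \frac{\pi}{4} \right)}\right) \left(3 e^{x y} - \sin{\left(y \right)} + 3 \sqrt{2} \sin{\left(x y + \frac{\pi}{4} \right)}\right)}{2} + 6 y e^{x y} + 6 \sqrt{2} y \cos{\left(x y + \frac{\pi}{4} \right)} + 3 \sin{\left(y \right)}
This is exactly the given right-hand side, so u is a solution.

Answer: Yes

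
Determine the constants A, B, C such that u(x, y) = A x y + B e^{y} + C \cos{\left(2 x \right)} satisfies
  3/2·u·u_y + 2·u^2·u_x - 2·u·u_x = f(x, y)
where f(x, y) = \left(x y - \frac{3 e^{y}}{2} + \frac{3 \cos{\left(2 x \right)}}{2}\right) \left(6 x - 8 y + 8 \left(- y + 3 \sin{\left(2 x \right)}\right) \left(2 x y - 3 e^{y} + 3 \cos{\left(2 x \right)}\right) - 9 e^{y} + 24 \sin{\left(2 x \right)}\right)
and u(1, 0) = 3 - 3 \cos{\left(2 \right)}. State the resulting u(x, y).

Substitute the ansatz u = A x y + B e^{y} + C \cos{\left(2 x \right)} into the left-hand side.
Derivatives of the ansatz:
  u_y = A x + B e^{y}
  u_x = A y - 2 C \sin{\left(2 x \right)}
Term by term:
  3/2·u·u_y = \frac{3 A^{2} x^{2} y}{2} + \frac{3 A B x y e^{y}}{2} + \frac{3 A B x e^{y}}{2} + \frac{3 A C x \cos{\left(2 x \right)}}{2} + \frac{3 B^{2} e^{2 y}}{2} + \frac{3 B C e^{y} \cos{\left(2 x \right)}}{2}
  2·u^2·u_x = 2 A^{3} x^{2} y^{3} + 4 A^{2} B x y^{2} e^{y} - 4 A^{2} C x^{2} y^{2} \sin{\left(2 x \right)} + 4 A^{2} C x y^{2} \cos{\left(2 x \right)} + 2 A B^{2} y e^{2 y} - 8 A B C x y e^{y} \sin{\left(2 x \right)} + 4 A B C y e^{y} \cos{\left(2 x \right)} - 8 A C^{2} x y \sin{\left(2 x \right)} \cos{\left(2 x \right)} + 2 A C^{2} y \cos^{2}{\left(2 x \right)} - 4 B^{2} C e^{2 y} \sin{\left(2 x \right)} - 8 B C^{2} e^{y} \sin{\left(2 x \right)} \cos{\left(2 x \right)} - 4 C^{3} \sin{\left(2 x \right)} \cos^{2}{\left(2 x \right)}
  -2·u·u_x = - 2 A^{2} x y^{2} - 2 A B y e^{y} + 4 A C x y \sin{\left(2 x \right)} - 2 A C y \cos{\left(2 x \right)} + 4 B C e^{y} \sin{\left(2 x \right)} + 4 C^{2} \sin{\left(2 x \right)} \cos{\left(2 x \right)}
So the left-hand side equals
  2 A^{3} x^{2} y^{3} + 4 A^{2} B x y^{2} e^{y} - 4 A^{2} C x^{2} y^{2} \sin{\left(2 x \right)} + 4 A^{2} C x y^{2} \cos{\left(2 x \right)} + \frac{3 A^{2} x^{2} y}{2} - 2 A^{2} x y^{2} + 2 A B^{2} y e^{2 y} - 8 A B C x y e^{y} \sin{\left(2 x \right)} + 4 A B C y e^{y} \cos{\left(2 x \right)} + \frac{3 A B x y e^{y}}{2} + \frac{3 A B x e^{y}}{2} - 2 A B y e^{y} - 8 A C^{2} x y \sin{\left(2 x \right)} \cos{\left(2 x \right)} + 2 A C^{2} y \cos^{2}{\left(2 x \right)} + 4 A C x y \sin{\left(2 x \right)} + \frac{3 A C x \cos{\left(2 x \right)}}{2} - 2 A C y \cos{\left(2 x \right)} - 4 B^{2} C e^{2 y} \sin{\left(2 x \right)} + \frac{3 B^{2} e^{2 y}}{2} - 8 B C^{2} e^{y} \sin{\left(2 x \right)} \cos{\left(2 x \right)} + 4 B C e^{y} \sin{\left(2 x \right)} + \frac{3 B C e^{y} \cos{\left(2 x \right)}}{2} - 4 C^{3} \sin{\left(2 x \right)} \cos^{2}{\left(2 x \right)} + 4 C^{2} \sin{\left(2 x \right)} \cos{\left(2 x \right)}
This must equal f(x, y) identically; expanded, f = - 16 x^{2} y^{3} + 48 x^{2} y^{2} \sin{\left(2 x \right)} + 6 x^{2} y + 48 x y^{2} e^{y} - 48 x y^{2} \cos{\left(2 x \right)} - 8 x y^{2} - 144 x y e^{y} \sin{\left(2 x \right)} - 9 x y e^{y} + 144 x y \sin{\left(2 x \right)} \cos{\left(2 x \right)} + 24 x y \sin{\left(2 x \right)} - 9 x e^{y} + 9 x \cos{\left(2 x \right)} - 36 y e^{2 y} + 72 y e^{y} \cos{\left(2 x \right)} + 12 y e^{y} - 36 y \cos^{2}{\left(2 x \right)} - 12 y \cos{\left(2 x \right)} + 108 e^{2 y} \sin{\left(2 x \right)} + \frac{27 e^{2 y}}{2} - 216 e^{y} \sin{\left(2 x \right)} \cos{\left(2 x \right)} - 36 e^{y} \sin{\left(2 x \right)} - \frac{27 e^{y} \cos{\left(2 x \right)}}{2} + 108 \sin{\left(2 x \right)} \cos^{2}{\left(2 x \right)} + 36 \sin{\left(2 x \right)} \cos{\left(2 x \right)}.
Matching coefficients of the independent functions:
(each divided by its leading coefficient; functions giving the same equation are listed together)
  [x y^{2}, x^{2} y]:  A^{2} - 4 = 0
  [x e^{y}, y e^{y}, x y e^{y}]:  A B + 6 = 0
  [x \cos{\left(2 x \right)}, y \cos{\left(2 x \right)}, x y \sin{\left(2 x \right)}]:  A C - 6 = 0
  [x^{2} y^{3}]:  A^{3} + 8 = 0
  [y e^{2 y}]:  A B^{2} + 18 = 0
  [y \cos^{2}{\left(2 x \right)}, x y \sin{\left(2 x \right)} \cos{\left(2 x \right)}]:  A C^{2} + 18 = 0
  [e^{y} \sin{\left(2 x \right)}, e^{y} \cos{\left(2 x \right)}]:  B C + 9 = 0
  [e^{2 y} \sin{\left(2 x \right)}]:  B^{2} C + 27 = 0
  [\sin{\left(2 x \right)} \cos{\left(2 x \right)}]:  C^{2} - 9 = 0
  [\sin{\left(2 x \right)} \cos^{2}{\left(2 x \right)}]:  C^{3} + 27 = 0
  [x y^{2} e^{y}]:  A^{2} B - 12 = 0
  [x y^{2} \cos{\left(2 x \right)}, x^{2} y^{2} \sin{\left(2 x \right)}]:  A^{2} C + 12 = 0
  [y e^{y} \cos{\left(2 x \right)}, x y e^{y} \sin{\left(2 x \right)}]:  A B C - 18 = 0
  [e^{y} \sin{\left(2 x \right)} \cos{\left(2 x \right)}]:  B C^{2} - 27 = 0
  [e^{2 y}]:  B^{2} - 9 = 0
Solving: A = -2, B = 3, C = -3.
Check against the point condition:
  u(1, 0) = 3 - 3 \cos{\left(2 \right)}  ⟹  B + C \cos{\left(2 \right)} = 3 - 3 \cos{\left(2 \right)}  ✓
Hence u(x, y) = - 2 x y + 3 e^{y} - 3 \cos{\left(2 x \right)}.

Answer: u(x, y) = - 2 x y + 3 e^{y} - 3 \cos{\left(2 x \right)}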